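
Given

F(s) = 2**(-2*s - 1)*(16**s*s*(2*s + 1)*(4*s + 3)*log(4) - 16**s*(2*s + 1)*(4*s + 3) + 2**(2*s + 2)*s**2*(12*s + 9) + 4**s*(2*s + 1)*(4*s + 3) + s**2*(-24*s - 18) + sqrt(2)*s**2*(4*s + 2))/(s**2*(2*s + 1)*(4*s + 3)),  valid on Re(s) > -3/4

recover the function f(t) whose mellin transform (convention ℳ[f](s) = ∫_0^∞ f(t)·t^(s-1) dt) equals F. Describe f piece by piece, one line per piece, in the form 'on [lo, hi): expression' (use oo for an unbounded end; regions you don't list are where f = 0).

the power substitution comes off first: t**(3/2) on [0, 1/2); 3*t on [1/2, 1); log(t) on [1, 2)
slice at 1/4, 1, transform all 3 pieces, and sum them
[0, 1/4) adds the kernel integral of t**(3/4)
segment [1/4, 1) carries 3*sqrt(t); integrate it
piece [1, 4): integrate log(sqrt(t)) against the kernel

on [0, 1/4): t**(3/4)
on [1/4, 1): 3*sqrt(t)
on [1, 4): log(sqrt(t))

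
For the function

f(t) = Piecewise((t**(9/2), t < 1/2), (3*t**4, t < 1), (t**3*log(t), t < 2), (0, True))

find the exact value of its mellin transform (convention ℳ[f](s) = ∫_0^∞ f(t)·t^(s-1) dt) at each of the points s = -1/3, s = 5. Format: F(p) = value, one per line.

invert the shared t-power to get t**(5/2) on [0, 1/2); 3*t**2 on [1/2, 1); t*log(t) on [1, 2)
peel off the shared t-power: t**(3/2) on [0, 1/2); 3*t on [1/2, 1); log(t) on [1, 2)
cuts at 1/2, 1: linearity sums the 3 kernel integrals
on [0, 1/2): add ∫ t**(9/2)·t^(s-1) dt
[1/2, 1) adds the kernel integral of 3*t**4
segment [1, 2) carries t**3*log(t); integrate it

F(-1/3) = -9*2**(2/3)/16 - 9*2**(1/3)/176 + 3*2**(5/6)/400 + 675/704 + 3*2**(2/3)*log(2)/2
F(5) = -5609/1536 + sqrt(2)/9728 + 32*log(2)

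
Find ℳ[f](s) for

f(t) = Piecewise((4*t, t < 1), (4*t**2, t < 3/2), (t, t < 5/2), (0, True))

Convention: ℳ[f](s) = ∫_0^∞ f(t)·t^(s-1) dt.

(8*2**s + 15*3**s*s + 12*3**s + 5*5**s*s + 10*5**s)/(2*2**s*(s**2 + 3*s + 2))
  Re(s) > -1

cuts at 1, 3/2: linearity sums the 3 kernel integrals
between 0 and 1 the integrand is 4*t·t^(s-1)
for t in [1, 3/2): the term is ∫ 4*t**2·t^(s-1)
over [3/2, 5/2), the kernel integral of t enters the sum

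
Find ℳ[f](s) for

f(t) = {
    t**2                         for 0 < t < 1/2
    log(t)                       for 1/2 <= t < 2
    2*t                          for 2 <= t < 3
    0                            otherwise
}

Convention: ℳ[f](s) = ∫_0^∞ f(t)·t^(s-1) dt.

(-16*2**(2*s)*s**2*(s + 2) + 4*2**(2*s)*s*(s + 1)*(s + 2)*log(2) - 4*2**(2*s)*(s + 1)*(s + 2) + 24*6**s*s**2*(s + 2) + s**2*(s + 1) + 4*s*(s + 1)*(s + 2)*log(2) + 4*(s + 1)*(s + 2))/(4*2**s*s**2*(s + 1)*(s + 2))
  Re(s) > -2

f breaks at 1/2, 2 into 3 integrals to sum
piece [0, 1/2): integrate t**2 against the kernel
on [1/2, 2) integrate f = log(t) against the kernel
for t in [2, 3): the term is ∫ 2*t·t^(s-1)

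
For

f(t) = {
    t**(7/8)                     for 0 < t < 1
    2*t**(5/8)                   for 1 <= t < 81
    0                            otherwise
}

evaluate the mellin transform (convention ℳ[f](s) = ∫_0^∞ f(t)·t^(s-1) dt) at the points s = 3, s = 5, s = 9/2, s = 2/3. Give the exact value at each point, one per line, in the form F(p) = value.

F(3) = -264/899 + 76527504*sqrt(3)/29
F(5) = -392/2115 + 55788550416*sqrt(3)/5
F(9/2) = -360/1763 + 55788550416*sqrt(3)/41
F(2/3) = -1032/1147 + 11664*3**(1/6)/31

undo the power substitution: t**(7/4) on [0, 1); 2*t**(5/4) on [1, 9)
the shared t-power comes off first: t**(3/4) on [0, 1); 2*t**(1/4) on [1, 9)
remove the power substitution first: t**(3/2) on [0, 1); 2*sqrt(t) on [1, 3)
breakpoints 1: one integral from each of the 2 segments
over [0, 1), the kernel integral of t**(7/8) enters the sum
piece [1, 81): integrate 2*t**(5/8) against the kernel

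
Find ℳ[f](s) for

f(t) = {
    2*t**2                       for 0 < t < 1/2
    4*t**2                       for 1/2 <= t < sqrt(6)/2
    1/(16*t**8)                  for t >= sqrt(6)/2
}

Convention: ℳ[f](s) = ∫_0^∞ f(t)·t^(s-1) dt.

(970*6**(s/2)*s - 7780*6**(s/2) - 81*s + 648)/(162*2**s*(s**2 - 6*s - 16))
  -2 < Re(s) < 8

remove the common scale on t first: t**2/2 on [0, 1); t**2 on [1, sqrt(6)); 16/t**8 on [sqrt(6), ∞)
strip the power substitution: t/2 on [0, 1); t on [1, 6); 16/t**4 on [6, ∞)
peel off the common scale on t: t on [0, 1/2); 2*t on [1/2, 3); t**(-4) on [3, ∞)
cuts at 1/2, sqrt(6)/2: linearity sums the 3 kernel integrals
between 0 and 1/2 the integrand is 2*t**2·t^(s-1)
piece [1/2, sqrt(6)/2): integrate 4*t**2 against the kernel
segment sqrt(6)/2 to ∞ holds 1/(16*t**8); add its integral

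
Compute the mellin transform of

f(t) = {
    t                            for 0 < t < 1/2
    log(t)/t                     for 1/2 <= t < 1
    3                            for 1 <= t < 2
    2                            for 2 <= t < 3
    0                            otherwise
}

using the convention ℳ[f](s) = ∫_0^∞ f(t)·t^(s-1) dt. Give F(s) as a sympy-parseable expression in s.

(2*2**(2*s)*(s + 1)*(s**2 - 2*s + 1) - 2*2**s*s*(s + 1) - 6*2**s*(s + 1)*(s**2 - 2*s + 1) + 4*6**s*(s + 1)*(s**2 - 2*s + 1) + 4*s**2*(s + 1)*log(2) - 4*s*(s + 1)*log(2) + 4*s*(s + 1) + s*(s**2 - 2*s + 1))/(2*2**s*s*(s + 1)*(s**2 - 2*s + 1))
  Re(s) > -1

f breaks at 1/2, 1, 2 into 4 integrals to sum
piece [0, 1/2): integrate t against the kernel
on [1/2, 1) integrate f = log(t)/t against the kernel
between 1 and 2 the integrand is 3·t^(s-1)
∫ over [2, 3) of 2·t^(s-1) joins the sum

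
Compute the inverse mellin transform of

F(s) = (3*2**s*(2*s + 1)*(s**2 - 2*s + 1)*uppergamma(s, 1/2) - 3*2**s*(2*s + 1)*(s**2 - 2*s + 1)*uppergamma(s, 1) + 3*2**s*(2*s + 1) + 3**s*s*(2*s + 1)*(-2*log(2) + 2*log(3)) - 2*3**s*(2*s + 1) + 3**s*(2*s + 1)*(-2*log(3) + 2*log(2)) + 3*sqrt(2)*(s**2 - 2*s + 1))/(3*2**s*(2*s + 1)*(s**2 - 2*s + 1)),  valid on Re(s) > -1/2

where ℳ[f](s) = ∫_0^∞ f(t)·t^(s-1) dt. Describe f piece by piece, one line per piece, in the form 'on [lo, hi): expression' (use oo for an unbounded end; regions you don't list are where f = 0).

along the cuts 1/2, 1, ℳ[f](s) splits into 3 integrals
the [0, 1/2) slice contributes ∫ sqrt(t)·t^(s-1) dt
for t in [1/2, 1): the term is ∫ exp(-t)·t^(s-1)
the [1, 3/2) slice contributes ∫ log(t)/t·t^(s-1) dt

on [0, 1/2): sqrt(t)
on [1/2, 1): exp(-t)
on [1, 3/2): log(t)/t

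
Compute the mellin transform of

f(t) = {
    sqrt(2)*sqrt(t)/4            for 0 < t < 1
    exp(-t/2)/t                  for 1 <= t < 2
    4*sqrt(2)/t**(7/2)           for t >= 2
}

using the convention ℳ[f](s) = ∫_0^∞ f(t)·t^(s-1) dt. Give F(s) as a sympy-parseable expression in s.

reversing the shared t-power: sqrt(2)*t**(3/2)/4 on [0, 1); exp(-t/2) on [1, 2); 4*sqrt(2)/t**(5/2) on [2, ∞)
strip the common scale on t: t**(3/2) on [0, 1/2); exp(-t) on [1/2, 1); t**(-5/2) on [1, ∞)
slice at 1, 2, transform all 3 pieces, and sum them
∫ over [0, 1) of sqrt(2)*sqrt(t)/4·t^(s-1) joins the sum
between 1 and 2 the integrand is exp(-t/2)/t·t^(s-1)
∫ over [2, ∞) of 4*sqrt(2)/t**(7/2)·t^(s-1) joins the sum

(2**s*(2*s - 7)*(2*s + 1)*uppergamma(s - 1, 1/2) - 2**s*(2*s - 7)*(2*s + 1)*uppergamma(s - 1, 1) - 2*2**s*(2*s + 1) + sqrt(2)*(2*s - 7))/(2*(2*s - 7)*(2*s + 1))
  -1/2 < Re(s) < 7/2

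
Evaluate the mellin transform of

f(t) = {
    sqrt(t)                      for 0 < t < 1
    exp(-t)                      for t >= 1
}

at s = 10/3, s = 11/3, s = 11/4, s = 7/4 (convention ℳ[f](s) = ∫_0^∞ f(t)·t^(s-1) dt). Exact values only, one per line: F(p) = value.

F(10/3) = 6/23 + uppergamma(10/3, 1)
F(11/3) = 6/25 + uppergamma(11/3, 1)
F(11/4) = 4/13 + uppergamma(11/4, 1)
F(7/4) = 4/9 + uppergamma(7/4, 1)

cuts at 1: linearity sums the 2 kernel integrals
over [0, 1), the kernel integral of sqrt(t) enters the sum
over [1, ∞), the kernel integral of exp(-t) enters the sum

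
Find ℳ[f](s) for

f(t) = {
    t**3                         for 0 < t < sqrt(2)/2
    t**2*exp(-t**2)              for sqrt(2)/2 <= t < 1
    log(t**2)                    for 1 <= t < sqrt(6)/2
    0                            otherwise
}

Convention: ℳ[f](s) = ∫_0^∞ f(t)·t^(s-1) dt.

peel off the power substitution: t**(3/2) on [0, 1/2); t*exp(-t) on [1/2, 1); log(t) on [1, 3/2)
peel off the shared t-power: sqrt(t) on [0, 1/2); exp(-t) on [1/2, 1); log(t)/t on [1, 3/2)
treat the 3 regions marked off by sqrt(2)/2, 1 separately and sum
segment 0 to sqrt(2)/2 holds t**3; add its integral
∫ t**2*exp(-t**2)·t^(s-1) over [sqrt(2)/2, 1)
∫ over [1, sqrt(6)/2) of log(t**2)·t^(s-1) joins the sum

(2*2**(s/2)*(s + 3)*(4*s - (s + 2)**2 + 4)*uppergamma(s/2 + 1, 1/2) - 2*2**(s/2)*(s + 3)*(4*s - (s + 2)**2 + 4)*uppergamma(s/2 + 1, 1) - 8*2**(s/2)*(s + 3) + 3**(s/2)*(s + 2)*(s + 3)*(-4*log(3) + 4*log(2)) + 3**(s/2)*(s + 3)*(-8*log(2) + 8*log(3)) + 8*3**(s/2)*(s + 3) + sqrt(2)*(4*s - (s + 2)**2 + 4))/(4*2**(s/2)*(s + 3)*(4*s - (s + 2)**2 + 4))
  Re(s) > -3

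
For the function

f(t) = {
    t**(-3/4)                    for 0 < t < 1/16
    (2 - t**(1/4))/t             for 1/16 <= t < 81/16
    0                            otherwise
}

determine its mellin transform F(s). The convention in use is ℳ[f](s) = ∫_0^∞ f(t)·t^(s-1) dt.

2**(5 - 4*s)*(3**(4*s)*s - 162*s + 81)/(81*(4*s**2 - 7*s + 3))
  Re(s) > 3/4

invert the shared t-power to get t**(1/4) on [0, 1/16); 2 - t**(1/4) on [1/16, 81/16)
remove the power substitution first: sqrt(t) on [0, 1/4); 2 - sqrt(t) on [1/4, 9/4)
invert the power substitution to get t on [0, 1/2); 2 - t on [1/2, 3/2)
linearity at 1/16 turns ℳ[f](s) into 2 summed integrals
between 0 and 1/16 the integrand is t**(-3/4)·t^(s-1)
segment 1/16 to 81/16 holds (2 - t**(1/4))/t; add its integral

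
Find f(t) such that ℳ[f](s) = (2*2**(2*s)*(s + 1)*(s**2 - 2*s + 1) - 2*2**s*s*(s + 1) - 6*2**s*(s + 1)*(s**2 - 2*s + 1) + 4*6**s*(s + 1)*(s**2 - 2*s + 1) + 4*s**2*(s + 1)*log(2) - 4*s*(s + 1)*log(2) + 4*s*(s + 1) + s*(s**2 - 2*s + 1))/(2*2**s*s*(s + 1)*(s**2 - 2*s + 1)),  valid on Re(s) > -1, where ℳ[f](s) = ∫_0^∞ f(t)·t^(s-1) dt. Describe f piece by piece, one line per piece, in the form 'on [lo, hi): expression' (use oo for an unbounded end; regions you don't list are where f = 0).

summing 4 kernel integrals split by 1/2, 1, 2 yields ℳ[f](s)
on [0, 1/2) integrate f = t against the kernel
piece [1/2, 1): integrate log(t)/t against the kernel
on [1, 2): add ∫ 3·t^(s-1) dt
on [2, 3) integrate f = 2 against the kernel

on [0, 1/2): t
on [1/2, 1): log(t)/t
on [1, 2): 3
on [2, 3): 2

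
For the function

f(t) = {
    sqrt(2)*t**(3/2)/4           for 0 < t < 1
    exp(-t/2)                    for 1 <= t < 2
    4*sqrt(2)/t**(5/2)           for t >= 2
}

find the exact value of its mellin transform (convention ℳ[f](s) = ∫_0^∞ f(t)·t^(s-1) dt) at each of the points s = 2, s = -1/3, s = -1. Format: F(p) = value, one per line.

F(2) = -8*exp(-1) + sqrt(2)/14 + 6*exp(-1/2) + 8
F(-1/3) = -2**(2/3)*uppergamma(-1/3, 1)/2 + 3*2**(2/3)/17 + 3*sqrt(2)/14 + 2**(2/3)*uppergamma(-1/3, 1/2)/2
F(-1) = -expint(2, 1)/2 + 1/7 + expint(2, 1/2) + sqrt(2)/2

undo the common scale on t: t**(3/2) on [0, 1/2); exp(-t) on [1/2, 1); t**(-5/2) on [1, ∞)
along the cuts 1, 2, ℳ[f](s) splits into 3 integrals
segment [0, 1) carries sqrt(2)*t**(3/2)/4; integrate it
the [1, 2) slice contributes ∫ exp(-t/2)·t^(s-1) dt
[2, ∞) adds the kernel integral of 4*sqrt(2)/t**(5/2)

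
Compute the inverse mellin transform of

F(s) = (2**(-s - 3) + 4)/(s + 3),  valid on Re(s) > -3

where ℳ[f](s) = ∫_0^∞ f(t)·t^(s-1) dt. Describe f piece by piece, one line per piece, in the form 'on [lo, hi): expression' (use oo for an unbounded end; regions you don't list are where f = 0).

on [0, 1/2): 5*t**3
on [1/2, 1): 4*t**3

f breaks at 1/2 into 2 integrals to sum
segment 0 to 1/2 holds 5*t**3; add its integral
over [1/2, 1), the kernel integral of 4*t**3 enters the sum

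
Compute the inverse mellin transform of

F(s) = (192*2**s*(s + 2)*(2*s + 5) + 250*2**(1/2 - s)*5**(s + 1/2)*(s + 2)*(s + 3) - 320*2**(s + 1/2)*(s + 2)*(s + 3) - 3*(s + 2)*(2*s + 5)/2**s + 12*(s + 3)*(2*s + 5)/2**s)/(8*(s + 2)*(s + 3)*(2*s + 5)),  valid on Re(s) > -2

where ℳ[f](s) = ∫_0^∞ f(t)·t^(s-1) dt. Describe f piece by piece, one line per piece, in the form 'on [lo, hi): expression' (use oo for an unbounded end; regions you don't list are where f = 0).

on [0, 1/2): 6*t**2
on [1/2, 2): 3*t**3
on [2, 5/2): 5*t**(5/2)

breakpoints 1/2, 2: one integral from each of the 3 segments
for t in [0, 1/2): the term is ∫ 6*t**2·t^(s-1)
on [1/2, 2): add ∫ 3*t**3·t^(s-1) dt
∫ over [2, 5/2) of 5*t**(5/2)·t^(s-1) joins the sum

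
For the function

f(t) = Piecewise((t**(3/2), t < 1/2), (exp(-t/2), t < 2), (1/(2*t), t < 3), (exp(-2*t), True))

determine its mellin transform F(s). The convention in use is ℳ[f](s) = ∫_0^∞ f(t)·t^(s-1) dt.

f breaks at 1/2, 2, 3 into 4 integrals to sum
on [0, 1/2): add ∫ t**(3/2)·t^(s-1) dt
[1/2, 2) adds the kernel integral of exp(-t/2)
on [2, 3) integrate f = 1/(2*t) against the kernel
segment [3, ∞) carries exp(-2*t); integrate it

(12*24**s*(s - 1)*(2*s + 3)*uppergamma(s, 1/4) - 12*24**s*(s - 1)*(2*s + 3)*uppergamma(s, 1) - 3*24**s*(2*s + 3) + 2*36**s*(2*s + 3) + 12*6**s*(s - 1)*(2*s + 3)*uppergamma(s, 6) + 6*sqrt(2)*6**s*(s - 1))/(12*12**s*(s - 1)*(2*s + 3))
  Re(s) > -3/2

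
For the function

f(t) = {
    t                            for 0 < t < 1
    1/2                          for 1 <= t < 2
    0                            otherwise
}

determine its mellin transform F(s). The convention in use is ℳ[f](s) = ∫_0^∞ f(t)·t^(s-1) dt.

(2**s*(s + 1) + s - 1)/(2*s*(s + 1))
  Re(s) > -1

f breaks at 1 into 2 integrals to sum
∫ over [0, 1) of t·t^(s-1) joins the sum
piece [1, 2): integrate 1/2 against the kernel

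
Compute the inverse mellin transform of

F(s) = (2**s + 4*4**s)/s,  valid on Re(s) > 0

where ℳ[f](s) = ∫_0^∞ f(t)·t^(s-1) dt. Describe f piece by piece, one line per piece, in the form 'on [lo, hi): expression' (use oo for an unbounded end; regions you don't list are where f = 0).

slice at 2, transform all 2 pieces, and sum them
over [0, 2), the kernel integral of 5 enters the sum
on [2, 4): add ∫ 4·t^(s-1) dt

on [0, 2): 5
on [2, 4): 4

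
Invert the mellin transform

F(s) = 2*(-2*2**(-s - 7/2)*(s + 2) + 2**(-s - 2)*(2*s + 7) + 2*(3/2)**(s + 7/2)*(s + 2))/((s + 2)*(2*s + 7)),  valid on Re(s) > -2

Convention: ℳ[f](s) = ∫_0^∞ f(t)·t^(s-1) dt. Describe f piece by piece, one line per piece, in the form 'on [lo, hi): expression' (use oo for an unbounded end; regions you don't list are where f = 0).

linearity at 1/2 turns ℳ[f](s) into 2 summed integrals
between 0 and 1/2 the integrand is 2*t**2·t^(s-1)
for t in [1/2, 3/2): the term is ∫ 2*t**(7/2)·t^(s-1)

on [0, 1/2): 2*t**2
on [1/2, 3/2): 2*t**(7/2)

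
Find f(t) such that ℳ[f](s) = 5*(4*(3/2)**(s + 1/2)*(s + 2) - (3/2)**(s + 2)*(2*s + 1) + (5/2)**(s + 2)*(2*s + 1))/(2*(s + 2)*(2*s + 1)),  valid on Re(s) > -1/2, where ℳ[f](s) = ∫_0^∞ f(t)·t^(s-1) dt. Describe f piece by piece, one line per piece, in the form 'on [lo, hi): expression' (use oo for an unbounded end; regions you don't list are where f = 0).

on [0, 3/2): 5*sqrt(t)
on [3/2, 5/2): 5*t**2/2

linearity at 3/2 turns ℳ[f](s) into 2 summed integrals
∫ 5*sqrt(t)·t^(s-1) over [0, 3/2)
on [3/2, 5/2): add ∫ 5*t**2/2·t^(s-1) dt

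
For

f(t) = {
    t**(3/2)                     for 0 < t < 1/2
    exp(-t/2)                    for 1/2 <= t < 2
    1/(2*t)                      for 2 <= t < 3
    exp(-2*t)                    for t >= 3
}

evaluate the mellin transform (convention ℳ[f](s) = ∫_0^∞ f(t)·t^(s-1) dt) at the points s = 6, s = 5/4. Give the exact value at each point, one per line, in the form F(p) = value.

split f at 1/2, 2, 3: ℳ[f](s) collects 4 kernel integrals
on [0, 1/2) integrate f = t**(3/2) against the kernel
piece [1/2, 2): integrate exp(-t/2) against the kernel
∫ over [2, 3) of 1/(2*t)·t^(s-1) joins the sum
on [3, ∞): add ∫ exp(-2*t)·t^(s-1) dt

F(6) = -20864*exp(-1) + sqrt(2)/1920 + 2697*exp(-6)/8 + 211/10 + 157781*exp(-1/4)/16
F(5/4) = -43*2**(1/4)/22 - 2*2**(1/4)*uppergamma(5/4, 1) + 2**(3/4)*uppergamma(5/4, 6)/4 + 2*2**(1/4)*uppergamma(5/4, 1/4) + 2*3**(1/4)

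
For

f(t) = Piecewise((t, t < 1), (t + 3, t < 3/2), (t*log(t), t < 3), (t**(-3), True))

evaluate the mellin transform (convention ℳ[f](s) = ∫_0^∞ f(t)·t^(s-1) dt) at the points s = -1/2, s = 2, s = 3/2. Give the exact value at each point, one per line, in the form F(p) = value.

F(-1/2) = -2266*sqrt(3)/567 + sqrt(6) + log(2**(sqrt(6))*3**(-sqrt(6) + 2*sqrt(3))) + 6
F(2) = 17/24 + 9*log(2)/8 + 63*log(3)/8
F(3/2) = -922*sqrt(3)/675 - 2 + 213*sqrt(6)/100 + log(2**(9*sqrt(6)/20)*3**(-9*sqrt(6)/20 + 18*sqrt(3)/5))

cuts at 1, 3/2, 3: linearity sums the 4 kernel integrals
between 0 and 1 the integrand is t·t^(s-1)
segment 1 to 3/2 holds (t + 3); add its integral
between 3/2 and 3 the integrand is t*log(t)·t^(s-1)
segment 3 to ∞ holds t**(-3); add its integral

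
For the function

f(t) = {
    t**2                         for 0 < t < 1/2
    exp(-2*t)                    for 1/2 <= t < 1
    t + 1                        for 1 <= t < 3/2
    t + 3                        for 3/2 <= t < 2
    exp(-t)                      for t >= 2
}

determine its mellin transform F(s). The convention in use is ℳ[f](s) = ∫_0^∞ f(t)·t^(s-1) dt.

decompose at 1/2, 1, 3/2, 2; ℳ[f](s) sums the 5 pieces' integrals
between 0 and 1/2 the integrand is t**2·t^(s-1)
between 1/2 and 1 the integrand is exp(-2*t)·t^(s-1)
over [1, 3/2), the kernel integral of (t + 1) enters the sum
piece [3/2, 2): integrate (t + 3) against the kernel
the [2, ∞) slice contributes ∫ exp(-t)·t^(s-1) dt

(20*2**(2*s)*s*(s + 2) + 12*2**(2*s)*(s + 2) + 4*2**s*s*(s + 1)*(s + 2)*uppergamma(s, 2) - 8*2**s*s*(s + 2) - 4*2**s*(s + 2) - 8*3**s*s*(s + 2) - 8*3**s*(s + 2) + 4*s*(s + 1)*(s + 2)*uppergamma(s, 1) - 4*s*(s + 1)*(s + 2)*uppergamma(s, 2) + s*(s + 1))/(4*2**s*s*(s + 1)*(s + 2))
  Re(s) > -2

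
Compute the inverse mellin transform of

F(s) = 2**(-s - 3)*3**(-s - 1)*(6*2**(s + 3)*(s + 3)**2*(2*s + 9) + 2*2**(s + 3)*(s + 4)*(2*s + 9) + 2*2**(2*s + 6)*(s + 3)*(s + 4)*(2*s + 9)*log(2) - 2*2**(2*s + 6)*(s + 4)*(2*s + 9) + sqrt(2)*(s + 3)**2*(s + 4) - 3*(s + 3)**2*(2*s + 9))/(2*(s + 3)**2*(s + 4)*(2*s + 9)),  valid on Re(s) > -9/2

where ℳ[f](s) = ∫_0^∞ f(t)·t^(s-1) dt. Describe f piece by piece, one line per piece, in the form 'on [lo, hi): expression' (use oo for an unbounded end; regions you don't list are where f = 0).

on [0, 1/6): 27*sqrt(3)*t**(9/2)
on [1/6, 1/3): 81*t**4
on [1/3, 2/3): 9*t**3*log(3*t)

reversing the shared t-power: 27*sqrt(3)*t**(7/2) on [0, 1/6); 81*t**3 on [1/6, 1/3); 9*t**2*log(3*t) on [1/3, 2/3)
invert the common scale on t to get t**(7/2) on [0, 1/2); 3*t**3 on [1/2, 1); t**2*log(t) on [1, 2)
peel off the shared t-power: t**(3/2) on [0, 1/2); 3*t on [1/2, 1); log(t) on [1, 2)
the 3 pieces separated at 1/6, 1/3 each add one integral
for t in [0, 1/6): the term is ∫ 27*sqrt(3)*t**(9/2)·t^(s-1)
on [1/6, 1/3) integrate f = 81*t**4 against the kernel
over [1/3, 2/3), the kernel integral of 9*t**3*log(3*t) enters the sum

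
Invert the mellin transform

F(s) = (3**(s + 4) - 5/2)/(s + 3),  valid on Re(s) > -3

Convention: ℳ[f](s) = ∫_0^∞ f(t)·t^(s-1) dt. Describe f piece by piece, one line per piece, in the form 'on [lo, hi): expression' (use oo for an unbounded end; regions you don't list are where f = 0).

breakpoints 1: one integral from each of the 2 segments
∫ over [0, 1) of t**3/2·t^(s-1) joins the sum
piece [1, 3): integrate 3*t**3 against the kernel

on [0, 1): t**3/2
on [1, 3): 3*t**3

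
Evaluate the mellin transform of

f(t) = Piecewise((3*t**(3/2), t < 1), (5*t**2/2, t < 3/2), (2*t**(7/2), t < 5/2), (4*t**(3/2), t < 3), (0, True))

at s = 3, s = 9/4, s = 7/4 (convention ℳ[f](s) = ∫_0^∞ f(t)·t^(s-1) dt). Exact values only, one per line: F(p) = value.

the 4 pieces separated at 1, 3/2, 5/2 each add one integral
∫ over [0, 1) of 3*t**(3/2)·t^(s-1) joins the sum
∫ 5*t**2/2·t^(s-1) over [1, 3/2)
piece [3/2, 5/2): integrate 2*t**(7/2) against the kernel
over [5/2, 3), the kernel integral of 4*t**(3/2) enters the sum

F(3) = -729*sqrt(6)/416 + 761/192 + 75625*sqrt(10)/3744 + 72*sqrt(3)
F(9/4) = -243*2**(1/4)*3**(3/4)/184 + 18/85 + 405*2**(3/4)*3**(1/4)/272 + 4775*2**(1/4)*5**(3/4)/552 + 144*3**(3/4)/5
F(7/4) = -81*2**(3/4)*3**(1/4)/56 + 10/39 + 9*2**(1/4)*3**(3/4)/8 + 19625*2**(3/4)*5**(1/4)/2184 + 432*3**(1/4)/13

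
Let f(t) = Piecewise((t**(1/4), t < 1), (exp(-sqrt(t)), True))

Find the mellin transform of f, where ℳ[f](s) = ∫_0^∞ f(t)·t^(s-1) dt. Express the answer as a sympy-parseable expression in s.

invert the power substitution to get sqrt(t) on [0, 1); exp(-t) on [1, ∞)
slice at 1, transform all 2 pieces, and sum them
on [0, 1) integrate f = t**(1/4) against the kernel
segment [1, ∞) carries exp(-sqrt(t)); integrate it

2*((4*s + 1)*uppergamma(2*s, 1) + 2)/(4*s + 1)
  Re(s) > -1/4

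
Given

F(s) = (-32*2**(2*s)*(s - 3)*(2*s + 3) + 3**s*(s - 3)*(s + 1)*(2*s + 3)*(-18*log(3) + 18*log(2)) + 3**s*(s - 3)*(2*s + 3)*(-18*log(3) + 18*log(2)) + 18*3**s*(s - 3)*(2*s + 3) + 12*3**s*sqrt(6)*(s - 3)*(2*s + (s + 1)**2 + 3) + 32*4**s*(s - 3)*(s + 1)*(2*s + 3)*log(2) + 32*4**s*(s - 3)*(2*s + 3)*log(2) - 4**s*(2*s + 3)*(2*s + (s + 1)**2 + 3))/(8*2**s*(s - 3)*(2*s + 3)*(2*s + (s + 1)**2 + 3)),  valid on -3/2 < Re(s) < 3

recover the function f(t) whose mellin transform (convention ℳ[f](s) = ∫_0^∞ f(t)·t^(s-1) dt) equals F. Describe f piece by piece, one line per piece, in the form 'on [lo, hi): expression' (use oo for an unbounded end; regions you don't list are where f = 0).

on [0, 3/2): t**(3/2)
on [3/2, 2): t**2*log(t)
on [2, oo): t**(-3)

peel off the shared t-power: sqrt(t) on [0, 3/2); t*log(t) on [3/2, 2); t**(-4) on [2, ∞)
the 3 pieces separated at 3/2, 2 each add one integral
segment [0, 3/2) carries t**(3/2); integrate it
∫ over [3/2, 2) of t**2*log(t)·t^(s-1) joins the sum
segment [2, ∞) carries t**(-3); integrate it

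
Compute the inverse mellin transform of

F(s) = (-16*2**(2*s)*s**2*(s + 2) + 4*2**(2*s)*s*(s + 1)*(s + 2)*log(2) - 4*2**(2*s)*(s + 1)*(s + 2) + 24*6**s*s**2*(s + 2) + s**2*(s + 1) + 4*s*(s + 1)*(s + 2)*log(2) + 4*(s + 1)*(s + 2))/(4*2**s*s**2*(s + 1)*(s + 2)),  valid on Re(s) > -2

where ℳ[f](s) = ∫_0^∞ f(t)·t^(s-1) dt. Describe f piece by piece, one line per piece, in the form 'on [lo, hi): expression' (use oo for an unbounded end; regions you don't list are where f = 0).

slice at 1/2, 2, transform all 3 pieces, and sum them
segment 0 to 1/2 holds t**2; add its integral
∫ log(t)·t^(s-1) over [1/2, 2)
between 2 and 3 the integrand is 2*t·t^(s-1)

on [0, 1/2): t**2
on [1/2, 2): log(t)
on [2, 3): 2*t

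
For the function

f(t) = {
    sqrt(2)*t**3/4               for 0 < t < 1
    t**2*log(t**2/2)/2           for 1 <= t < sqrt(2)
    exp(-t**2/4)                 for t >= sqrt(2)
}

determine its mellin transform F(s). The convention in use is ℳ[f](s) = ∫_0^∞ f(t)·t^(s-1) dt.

(-2*2**(s/2)*(s + 3) + 2*2**s*(s + 3)*(s**2/4 + s + 1)*uppergamma(s/2, 1/2) + s*(s + 3)*log(2)/2 + s + (s + 3)*log(2) + sqrt(2)*(s**2/4 + s + 1) + 3)/(4*(s + 3)*(s**2/4 + s + 1))
  Re(s) > -3

peel off the power substitution: sqrt(2)*t**(3/2)/4 on [0, 1); t*log(t/2)/2 on [1, 2); exp(-t/4) on [2, ∞)
undo the common scale on t: t**(3/2) on [0, 1/2); t*log(t) on [1/2, 1); exp(-t/2) on [1, ∞)
cuts at 1, sqrt(2): linearity sums the 3 kernel integrals
segment 0 to 1 holds sqrt(2)*t**3/4; add its integral
[1, sqrt(2)) adds the kernel integral of t**2*log(t**2/2)/2
over [sqrt(2), ∞), the kernel integral of exp(-t**2/4) enters the sum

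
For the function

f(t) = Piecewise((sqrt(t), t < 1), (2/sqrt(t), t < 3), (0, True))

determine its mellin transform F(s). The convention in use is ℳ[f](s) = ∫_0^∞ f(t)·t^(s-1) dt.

reversing the shared t-power: t**(3/2) on [0, 1); 2*sqrt(t) on [1, 3)
along the cuts 1, ℳ[f](s) splits into 2 integrals
piece [0, 1): integrate sqrt(t) against the kernel
on [1, 3): add ∫ 2/sqrt(t)·t^(s-1) dt

2*(2*3**(s + 1/2)*(2*s + 1) - 6*s - 9)/(3*(2*s - 1)*(2*s + 1))
  Re(s) > -1/2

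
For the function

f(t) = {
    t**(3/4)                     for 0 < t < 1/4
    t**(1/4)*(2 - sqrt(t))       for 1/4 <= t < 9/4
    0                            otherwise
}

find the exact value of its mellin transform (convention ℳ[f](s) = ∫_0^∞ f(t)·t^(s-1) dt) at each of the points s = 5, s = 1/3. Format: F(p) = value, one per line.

F(5) = sqrt(2)*(-50 + 1712421*sqrt(3))/494592
F(1/3) = 3*2**(5/6)*(-38 + 93*3**(1/6))/182

peel off the power substitution: t**(3/2) on [0, 1/2); sqrt(t)*(2 - t) on [1/2, 3/2)
the shared t-power comes off first: t on [0, 1/2); 2 - t on [1/2, 3/2)
breakpoints 1/4: one integral from each of the 2 segments
between 0 and 1/4 the integrand is t**(3/4)·t^(s-1)
on [1/4, 9/4): add ∫ t**(1/4)*(2 - sqrt(t))·t^(s-1) dt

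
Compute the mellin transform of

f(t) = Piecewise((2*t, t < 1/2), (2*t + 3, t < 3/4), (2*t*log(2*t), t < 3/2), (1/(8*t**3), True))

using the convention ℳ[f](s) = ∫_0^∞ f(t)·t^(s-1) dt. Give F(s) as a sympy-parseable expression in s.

(-162*2**s*s*(s - 3)*(s**2 + 2*s + 1) - 162*2**s*(s - 3)*(s**2 + 2*s + 1) - 81*3**s*s**2*(s - 3)*(s + 1)*log(3) + 81*3**s*s**2*(s - 3)*(s + 1)*log(2) - 81*3**s*s*(s - 3)*(s + 1)*log(3) + 81*3**s*s*(s - 3)*(s + 1)*log(2) + 81*3**s*s*(s - 3)*(s + 1) + 243*3**s*s*(s - 3)*(s**2 + 2*s + 1) + 162*3**s*(s - 3)*(s**2 + 2*s + 1) + 162*6**s*s**2*(s - 3)*(s + 1)*log(3) - 162*6**s*s*(s - 3)*(s + 1) + 162*6**s*s*(s - 3)*(s + 1)*log(3) - 2*6**s*s*(s + 1)*(s**2 + 2*s + 1))/(54*2**(2*s)*s*(s - 3)*(s + 1)*(s**2 + 2*s + 1))
  -1 < Re(s) < 3

undo the common scale on t: t on [0, 1); t + 3 on [1, 3/2); t*log(t) on [3/2, 3); …
integrate the 4 segments split at 1/2, 3/4, 3/2, then add the results
[0, 1/2) adds the kernel integral of 2*t
[1/2, 3/4) adds the kernel integral of (2*t + 3)
the [3/4, 3/2) slice contributes ∫ 2*t*log(2*t)·t^(s-1) dt
segment [3/2, ∞) carries 1/(8*t**3); integrate it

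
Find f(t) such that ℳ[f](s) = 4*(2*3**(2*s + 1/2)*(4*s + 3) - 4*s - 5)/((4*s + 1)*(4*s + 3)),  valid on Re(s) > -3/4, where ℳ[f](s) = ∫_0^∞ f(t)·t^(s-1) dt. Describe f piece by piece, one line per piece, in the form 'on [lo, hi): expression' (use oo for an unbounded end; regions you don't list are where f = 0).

on [0, 1): t**(3/4)
on [1, 9): 2*t**(1/4)

reversing the power substitution: t**(3/2) on [0, 1); 2*sqrt(t) on [1, 3)
linearity at 1 turns ℳ[f](s) into 2 summed integrals
between 0 and 1 the integrand is t**(3/4)·t^(s-1)
∫ over [1, 9) of 2*t**(1/4)·t^(s-1) joins the sum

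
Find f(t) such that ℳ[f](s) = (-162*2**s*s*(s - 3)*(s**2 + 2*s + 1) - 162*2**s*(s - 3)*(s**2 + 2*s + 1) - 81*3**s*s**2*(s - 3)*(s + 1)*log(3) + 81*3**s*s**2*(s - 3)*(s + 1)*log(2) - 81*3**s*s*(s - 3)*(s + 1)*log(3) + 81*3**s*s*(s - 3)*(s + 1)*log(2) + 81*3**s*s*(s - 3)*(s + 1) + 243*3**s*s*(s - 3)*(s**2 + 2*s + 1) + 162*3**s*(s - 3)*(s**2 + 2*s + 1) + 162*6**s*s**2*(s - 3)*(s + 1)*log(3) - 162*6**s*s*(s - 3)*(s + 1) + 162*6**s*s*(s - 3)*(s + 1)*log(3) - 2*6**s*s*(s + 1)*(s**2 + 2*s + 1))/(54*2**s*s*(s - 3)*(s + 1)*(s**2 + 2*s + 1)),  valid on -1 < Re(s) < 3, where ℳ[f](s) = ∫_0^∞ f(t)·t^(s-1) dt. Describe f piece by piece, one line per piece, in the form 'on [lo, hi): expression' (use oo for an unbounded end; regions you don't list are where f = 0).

on [0, 1): t
on [1, 3/2): t + 3
on [3/2, 3): t*log(t)
on [3, oo): t**(-3)

linearity at 1, 3/2, 3 turns ℳ[f](s) into 4 summed integrals
the [0, 1) slice contributes ∫ t·t^(s-1) dt
on [1, 3/2): add ∫ (t + 3)·t^(s-1) dt
∫ over [3/2, 3) of t*log(t)·t^(s-1) joins the sum
for t in [3, ∞): the term is ∫ t**(-3)·t^(s-1)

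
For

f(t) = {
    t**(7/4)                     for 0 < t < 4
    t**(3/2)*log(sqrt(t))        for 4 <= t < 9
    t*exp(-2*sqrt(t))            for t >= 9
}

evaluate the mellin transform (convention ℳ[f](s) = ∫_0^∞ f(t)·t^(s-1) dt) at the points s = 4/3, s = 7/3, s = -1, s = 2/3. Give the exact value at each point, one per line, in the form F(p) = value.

back out the shared t-power: t**(3/4) on [0, 4); sqrt(t)*log(sqrt(t)) on [4, 9); exp(-2*sqrt(t)) on [9, ∞)
the power substitution comes off first: t**(3/2) on [0, 2); t*log(t) on [2, 3); exp(-2*t) on [3, ∞)
slice at 4, 9, transform all 3 pieces, and sum them
over [0, 4), the kernel integral of t**(7/4) enters the sum
between 4 and 9 the integrand is t**(3/2)*log(sqrt(t))·t^(s-1)
piece [9, ∞): integrate t*exp(-2*sqrt(t)) against the kernel

F(4/3) = -4374*3**(2/3)/289 - 192*2**(2/3)*log(2)/17 + 2**(1/3)*uppergamma(14/3, 6)/16 + 576*2**(2/3)/289 + 768*2**(1/6)/37 + 1458*3**(2/3)*log(3)/17
F(7/3) = -39366*3**(2/3)/529 - 768*2**(2/3)*log(2)/23 + 2**(1/3)*uppergamma(20/3, 6)/64 + 2304*2**(2/3)/529 + 3072*2**(1/6)/49 + 13122*3**(2/3)*log(3)/23
F(-1) = -2 - 2*Ei(-6) + 8*sqrt(2)/3 + log(729/16)
F(2/3) = -1458*3**(1/3)/169 - 96*2**(1/3)*log(2)/13 + 2**(2/3)*uppergamma(10/3, 6)/8 + 288*2**(1/3)/169 + 192*2**(5/6)/29 + 486*3**(1/3)*log(3)/13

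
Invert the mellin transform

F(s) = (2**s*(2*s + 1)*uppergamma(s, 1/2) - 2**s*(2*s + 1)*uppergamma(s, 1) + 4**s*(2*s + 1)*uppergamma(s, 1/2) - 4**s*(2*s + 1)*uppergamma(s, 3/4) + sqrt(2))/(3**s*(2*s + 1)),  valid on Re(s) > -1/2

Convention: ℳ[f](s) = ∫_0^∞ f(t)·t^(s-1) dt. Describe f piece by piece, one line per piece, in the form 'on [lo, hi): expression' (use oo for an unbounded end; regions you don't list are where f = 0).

back out the common scale on t: sqrt(t) on [0, 1/2); exp(-t) on [1/2, 1); exp(-t/2) on [1, 3/2)
f breaks at 1/3, 2/3 into 3 integrals to sum
the [0, 1/3) slice contributes ∫ sqrt(6)*sqrt(t)/2·t^(s-1) dt
∫ exp(-3*t/2)·t^(s-1) over [1/3, 2/3)
∫ exp(-3*t/4)·t^(s-1) over [2/3, 1)

on [0, 1/3): sqrt(6)*sqrt(t)/2
on [1/3, 2/3): exp(-3*t/2)
on [2/3, 1): exp(-3*t/4)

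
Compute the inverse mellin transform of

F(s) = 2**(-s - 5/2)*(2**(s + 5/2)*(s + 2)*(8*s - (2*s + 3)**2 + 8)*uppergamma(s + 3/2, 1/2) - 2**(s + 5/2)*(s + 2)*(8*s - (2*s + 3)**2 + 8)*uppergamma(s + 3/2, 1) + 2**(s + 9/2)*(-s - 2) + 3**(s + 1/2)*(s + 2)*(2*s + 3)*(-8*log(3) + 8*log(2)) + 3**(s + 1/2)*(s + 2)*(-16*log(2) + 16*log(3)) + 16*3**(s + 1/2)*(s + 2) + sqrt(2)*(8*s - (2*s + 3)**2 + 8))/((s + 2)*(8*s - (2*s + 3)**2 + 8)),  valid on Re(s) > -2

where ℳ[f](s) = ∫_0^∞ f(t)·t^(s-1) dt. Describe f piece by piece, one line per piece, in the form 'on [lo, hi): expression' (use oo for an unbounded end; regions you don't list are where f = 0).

remove the shared t-power first: t**(3/2) on [0, 1/2); t*exp(-t) on [1/2, 1); log(t) on [1, 3/2)
back out the shared t-power: sqrt(t) on [0, 1/2); exp(-t) on [1/2, 1); log(t)/t on [1, 3/2)
summing 3 kernel integrals split by 1/2, 1 yields ℳ[f](s)
piece [0, 1/2): integrate t**2 against the kernel
∫ over [1/2, 1) of t**(3/2)*exp(-t)·t^(s-1) joins the sum
segment 1 to 3/2 holds sqrt(t)*log(t); add its integral

on [0, 1/2): t**2
on [1/2, 1): t**(3/2)*exp(-t)
on [1, 3/2): sqrt(t)*log(t)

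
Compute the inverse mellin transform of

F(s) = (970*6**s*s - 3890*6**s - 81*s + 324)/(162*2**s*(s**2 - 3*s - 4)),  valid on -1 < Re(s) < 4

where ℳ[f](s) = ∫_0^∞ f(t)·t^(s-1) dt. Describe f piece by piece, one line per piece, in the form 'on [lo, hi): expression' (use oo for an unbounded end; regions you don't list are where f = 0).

f breaks at 1/2, 3 into 3 integrals to sum
on [0, 1/2): add ∫ t·t^(s-1) dt
piece [1/2, 3): integrate 2*t against the kernel
piece [3, ∞): integrate t**(-4) against the kernel

on [0, 1/2): t
on [1/2, 3): 2*t
on [3, oo): t**(-4)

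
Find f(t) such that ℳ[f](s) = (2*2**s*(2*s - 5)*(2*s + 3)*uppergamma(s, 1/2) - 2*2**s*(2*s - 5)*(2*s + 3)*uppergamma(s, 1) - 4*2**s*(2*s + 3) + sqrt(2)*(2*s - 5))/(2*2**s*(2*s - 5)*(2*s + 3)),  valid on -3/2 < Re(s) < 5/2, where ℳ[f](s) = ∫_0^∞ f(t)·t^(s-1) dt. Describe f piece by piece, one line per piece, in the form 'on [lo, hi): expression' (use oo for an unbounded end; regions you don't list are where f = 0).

on [0, 1/2): t**(3/2)
on [1/2, 1): exp(-t)
on [1, oo): t**(-5/2)

treat the 3 regions marked off by 1/2, 1 separately and sum
on [0, 1/2) integrate f = t**(3/2) against the kernel
[1/2, 1) adds the kernel integral of exp(-t)
on [1, ∞) integrate f = t**(-5/2) against the kernel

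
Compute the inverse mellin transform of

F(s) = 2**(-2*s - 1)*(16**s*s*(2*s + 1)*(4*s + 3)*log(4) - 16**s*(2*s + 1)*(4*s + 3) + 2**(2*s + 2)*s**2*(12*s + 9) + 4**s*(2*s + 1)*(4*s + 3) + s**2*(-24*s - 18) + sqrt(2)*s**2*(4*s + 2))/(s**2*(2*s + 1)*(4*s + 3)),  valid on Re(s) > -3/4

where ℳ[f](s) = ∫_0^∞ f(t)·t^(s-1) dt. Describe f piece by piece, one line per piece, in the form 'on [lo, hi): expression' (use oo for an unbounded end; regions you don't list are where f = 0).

on [0, 1/4): t**(3/4)
on [1/4, 1): 3*sqrt(t)
on [1, 4): log(sqrt(t))

remove the shared t-power first: t**(7/4) on [0, 1/4); 3*t**(3/2) on [1/4, 1); t*log(sqrt(t)) on [1, 4)
reversing the power substitution: t**(7/2) on [0, 1/2); 3*t**3 on [1/2, 1); t**2*log(t) on [1, 2)
the shared t-power comes off first: t**(3/2) on [0, 1/2); 3*t on [1/2, 1); log(t) on [1, 2)
summing 3 kernel integrals split by 1/4, 1 yields ℳ[f](s)
segment 0 to 1/4 holds t**(3/4); add its integral
the [1/4, 1) slice contributes ∫ 3*sqrt(t)·t^(s-1) dt
between 1 and 4 the integrand is log(sqrt(t))·t^(s-1)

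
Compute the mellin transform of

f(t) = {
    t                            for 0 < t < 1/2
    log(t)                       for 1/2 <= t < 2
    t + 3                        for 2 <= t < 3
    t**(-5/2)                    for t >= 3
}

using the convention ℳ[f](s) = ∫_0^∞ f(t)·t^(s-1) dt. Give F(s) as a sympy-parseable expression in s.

(-270*2**(2*s)*s**2*(2*s - 5) + 54*2**(2*s)*s*(s + 1)*(2*s - 5)*log(2) - 162*2**(2*s)*s*(2*s - 5) - 54*2**(2*s)*(s + 1)*(2*s - 5) - 4*sqrt(3)*6**s*s**2*(s + 1) + 324*6**s*s**2*(2*s - 5) + 162*6**s*s*(2*s - 5) + 27*s**2*(2*s - 5) + 54*s*(s + 1)*(2*s - 5)*log(2) + (2*s - 5)*(54*s + 54))/(54*2**s*s**2*(s + 1)*(2*s - 5))
  -1 < Re(s) < 5/2

f breaks at 1/2, 2, 3 into 4 integrals to sum
for t in [0, 1/2): the term is ∫ t·t^(s-1)
between 1/2 and 2 the integrand is log(t)·t^(s-1)
∫ (t + 3)·t^(s-1) over [2, 3)
on [3, ∞) integrate f = t**(-5/2) against the kernel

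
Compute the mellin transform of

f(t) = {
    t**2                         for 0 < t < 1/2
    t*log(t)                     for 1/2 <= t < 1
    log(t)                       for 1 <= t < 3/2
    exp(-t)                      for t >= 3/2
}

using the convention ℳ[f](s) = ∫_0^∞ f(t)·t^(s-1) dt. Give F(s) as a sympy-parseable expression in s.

breakpoints 1/2, 1, 3/2: one integral from each of the 4 segments
segment [0, 1/2) carries t**2; integrate it
segment 1/2 to 1 holds t*log(t); add its integral
between 1 and 3/2 the integrand is log(t)·t^(s-1)
piece [3/2, ∞): integrate exp(-t) against the kernel

(4*2**s*s**2*(s + 2)*(s**2 + 2*s + 1)*uppergamma(s, 3/2) - 4*2**s*s**2*(s + 2) + 4*2**s*(s + 2)*(s**2 + 2*s + 1) + 3**s*s*(s + 2)*(-4*log(2) + 4*log(3))*(s**2 + 2*s + 1) - 4*3**s*(s + 2)*(s**2 + 2*s + 1) + s**3*(s + 2)*log(4) + s**2*(s + 2)*log(4) + 2*s**2*(s + 2) + s**2*(s**2 + 2*s + 1))/(4*2**s*s**2*(s + 2)*(s**2 + 2*s + 1))
  Re(s) > -2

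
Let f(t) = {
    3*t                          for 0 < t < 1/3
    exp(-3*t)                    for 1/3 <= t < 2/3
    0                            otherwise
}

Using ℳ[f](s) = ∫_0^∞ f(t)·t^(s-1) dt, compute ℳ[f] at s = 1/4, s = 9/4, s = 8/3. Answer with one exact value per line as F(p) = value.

F(1/4) = 3**(3/4)*(-5*uppergamma(1/4, 2) + 5*uppergamma(1/4, 1) + 4)/15
F(9/4) = 3**(3/4)*(-13*uppergamma(9/4, 2) + 4 + 13*uppergamma(9/4, 1))/351
F(8/3) = 3**(1/3)*(-11*uppergamma(8/3, 2) + 3 + 11*uppergamma(8/3, 1))/297

peel off the common scale on t: 2*t on [0, 1/2); exp(-2*t) on [1/2, 1)
strip the common scale on t: t on [0, 1); exp(-t) on [1, 2)
integrate the 2 segments split at 1/3, then add the results
∫ over [0, 1/3) of 3*t·t^(s-1) joins the sum
[1/3, 2/3) adds the kernel integral of exp(-3*t)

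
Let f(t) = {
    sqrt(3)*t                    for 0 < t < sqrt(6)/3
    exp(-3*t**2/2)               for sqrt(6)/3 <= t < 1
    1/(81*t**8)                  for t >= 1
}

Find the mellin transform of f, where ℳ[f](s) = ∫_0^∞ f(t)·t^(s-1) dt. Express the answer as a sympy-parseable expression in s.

(sqrt(3)/3)**s*(81*2**(s/2)*(s - 8)*(s + 1)*uppergamma(s/2, 1) - 81*2**(s/2)*(s - 8)*(s + 1)*uppergamma(s/2, 3/2) + 162*2**(s/2 + 1/2)*(s - 8) - 2*3**(s/2)*(s + 1))/(162*(s - 8)*(s + 1))
  -1 < Re(s) < 8

undo the power substitution: sqrt(3)*sqrt(t) on [0, 2/3); exp(-3*t/2) on [2/3, 1); 1/(81*t**4) on [1, ∞)
reversing the common scale on t: sqrt(t) on [0, 2); exp(-t/2) on [2, 3); t**(-4) on [3, ∞)
decompose at sqrt(6)/3, 1; ℳ[f](s) sums the 3 pieces' integrals
over [0, sqrt(6)/3), the kernel integral of sqrt(3)*t enters the sum
on [sqrt(6)/3, 1) integrate f = exp(-3*t**2/2) against the kernel
the [1, ∞) slice contributes ∫ 1/(81*t**8)·t^(s-1) dt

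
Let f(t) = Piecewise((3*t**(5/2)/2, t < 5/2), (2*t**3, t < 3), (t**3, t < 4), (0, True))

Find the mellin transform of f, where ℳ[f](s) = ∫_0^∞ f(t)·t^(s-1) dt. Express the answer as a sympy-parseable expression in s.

(256*2**(2*s)*(2*s + 5) + 108*3**s*(2*s + 5) + 75*(5/2)**(s + 1/2)*(s + 3) - 125*5**s*(2*s + 5)/2**s)/(4*(s + 3)*(2*s + 5))
  Re(s) > -5/2

linearity at 5/2, 3 turns ℳ[f](s) into 3 summed integrals
between 0 and 5/2 the integrand is 3*t**(5/2)/2·t^(s-1)
[5/2, 3) adds the kernel integral of 2*t**3
on [3, 4): add ∫ t**3·t^(s-1) dt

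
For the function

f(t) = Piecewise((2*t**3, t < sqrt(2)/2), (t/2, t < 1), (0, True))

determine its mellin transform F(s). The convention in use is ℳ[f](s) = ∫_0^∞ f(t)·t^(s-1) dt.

strip the power substitution: 2*t**(3/2) on [0, 1/2); sqrt(t)/2 on [1/2, 1)
undo the shared t-power: 2*t on [0, 1/2); 1/2 on [1/2, 1)
back out the common scale on t: t on [0, 1); 1/2 on [1, 2)
breakpoints sqrt(2)/2: one integral from each of the 2 segments
on [0, sqrt(2)/2): add ∫ 2*t**3·t^(s-1) dt
piece [sqrt(2)/2, 1): integrate t/2 against the kernel

2**(-s/2 - 3/2)*(2**(s/2 + 1/2)*(s + 3) + s - 1)/((s + 1)*(s + 3))
  Re(s) > -3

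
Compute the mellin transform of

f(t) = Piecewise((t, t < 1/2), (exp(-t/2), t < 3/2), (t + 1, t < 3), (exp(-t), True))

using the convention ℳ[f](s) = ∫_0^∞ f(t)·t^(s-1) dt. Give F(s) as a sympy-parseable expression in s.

along the cuts 1/2, 3/2, 3, ℳ[f](s) splits into 4 integrals
the [0, 1/2) slice contributes ∫ t·t^(s-1) dt
for t in [1/2, 3/2): the term is ∫ exp(-t/2)·t^(s-1)
∫ (t + 1)·t^(s-1) over [3/2, 3)
piece [3, ∞): integrate exp(-t) against the kernel

(2*2**s*s*(s + 1)*uppergamma(s, 3) - 5*3**s*s - 2*3**s + 2*4**s*s*(s + 1)*uppergamma(s, 1/4) - 2*4**s*s*(s + 1)*uppergamma(s, 3/4) + 8*6**s*s + 2*6**s + s)/(2*2**s*s*(s + 1))
  Re(s) > -1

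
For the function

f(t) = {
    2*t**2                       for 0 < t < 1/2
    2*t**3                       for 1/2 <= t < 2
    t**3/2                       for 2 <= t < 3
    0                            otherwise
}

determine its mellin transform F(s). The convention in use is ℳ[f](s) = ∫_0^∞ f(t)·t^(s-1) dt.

cuts at 1/2, 2: linearity sums the 3 kernel integrals
∫ over [0, 1/2) of 2*t**2·t^(s-1) joins the sum
[1/2, 2) adds the kernel integral of 2*t**3
[2, 3) adds the kernel integral of t**3/2

(48*2**(2*s)*(s + 2) + 54*6**s*(s + 2) + s + 4)/(4*2**s*(s + 2)*(s + 3))
  Re(s) > -2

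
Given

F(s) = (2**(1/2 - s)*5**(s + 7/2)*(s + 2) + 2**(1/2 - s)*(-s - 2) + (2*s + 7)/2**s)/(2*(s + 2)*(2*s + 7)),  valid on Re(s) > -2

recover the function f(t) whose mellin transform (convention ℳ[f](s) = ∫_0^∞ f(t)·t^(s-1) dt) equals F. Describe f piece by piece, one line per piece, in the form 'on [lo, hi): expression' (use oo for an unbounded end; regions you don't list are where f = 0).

on [0, 1/2): 2*t**2
on [1/2, 5/2): 4*t**(7/2)

integrate the 2 segments split at 1/2, then add the results
the [0, 1/2) slice contributes ∫ 2*t**2·t^(s-1) dt
between 1/2 and 5/2 the integrand is 4*t**(7/2)·t^(s-1)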